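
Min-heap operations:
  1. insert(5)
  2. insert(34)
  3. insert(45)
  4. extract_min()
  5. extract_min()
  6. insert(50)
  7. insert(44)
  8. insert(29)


insert(5) -> [5]
insert(34) -> [5, 34]
insert(45) -> [5, 34, 45]
extract_min()->5, [34, 45]
extract_min()->34, [45]
insert(50) -> [45, 50]
insert(44) -> [44, 50, 45]
insert(29) -> [29, 44, 45, 50]

Final heap: [29, 44, 45, 50]


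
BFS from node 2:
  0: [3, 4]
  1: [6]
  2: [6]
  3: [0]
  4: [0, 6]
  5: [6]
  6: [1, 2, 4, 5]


Visit 2, enqueue [6]
Visit 6, enqueue [1, 4, 5]
Visit 1, enqueue []
Visit 4, enqueue [0]
Visit 5, enqueue []
Visit 0, enqueue [3]
Visit 3, enqueue []

BFS order: [2, 6, 1, 4, 5, 0, 3]


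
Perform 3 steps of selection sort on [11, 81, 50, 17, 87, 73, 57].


Initial: [11, 81, 50, 17, 87, 73, 57]
Step 1: min=11 at 0
  Swap: [11, 81, 50, 17, 87, 73, 57]
Step 2: min=17 at 3
  Swap: [11, 17, 50, 81, 87, 73, 57]
Step 3: min=50 at 2
  Swap: [11, 17, 50, 81, 87, 73, 57]

After 3 steps: [11, 17, 50, 81, 87, 73, 57]


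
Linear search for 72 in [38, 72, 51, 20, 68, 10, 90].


i=0: 38!=72
i=1: 72==72 found!

Found at 1, 2 comps


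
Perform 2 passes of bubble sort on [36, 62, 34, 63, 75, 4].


Initial: [36, 62, 34, 63, 75, 4]
Pass 1: [36, 34, 62, 63, 4, 75] (2 swaps)
Pass 2: [34, 36, 62, 4, 63, 75] (2 swaps)

After 2 passes: [34, 36, 62, 4, 63, 75]


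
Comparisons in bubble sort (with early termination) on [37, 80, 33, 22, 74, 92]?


Algorithm: bubble sort (with early termination)
Input: [37, 80, 33, 22, 74, 92]
Sorted: [22, 33, 37, 74, 80, 92]

14


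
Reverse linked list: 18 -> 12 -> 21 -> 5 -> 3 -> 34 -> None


Step 1: curr=18, set curr.next=prev(None) | reversed so far: 18
Step 2: curr=12, set curr.next=prev(18) | reversed so far: 12 -> 18
Step 3: curr=21, set curr.next=prev(12) | reversed so far: 21 -> 12 -> 18
Step 4: curr=5, set curr.next=prev(21) | reversed so far: 5 -> 21 -> 12 -> 18
Step 5: curr=3, set curr.next=prev(5) | reversed so far: 3 -> 5 -> 21 -> 12 -> 18
Step 6: curr=34, set curr.next=prev(3) | reversed so far: 34 -> 3 -> 5 -> 21 -> 12 -> 18

34 -> 3 -> 5 -> 21 -> 12 -> 18 -> None


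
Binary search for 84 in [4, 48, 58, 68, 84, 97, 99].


Step 1: lo=0, hi=6, mid=3, val=68
Step 2: lo=4, hi=6, mid=5, val=97
Step 3: lo=4, hi=4, mid=4, val=84

Found at index 4


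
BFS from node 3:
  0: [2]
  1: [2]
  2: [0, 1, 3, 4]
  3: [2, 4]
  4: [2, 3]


Visit 3, enqueue [2, 4]
Visit 2, enqueue [0, 1]
Visit 4, enqueue []
Visit 0, enqueue []
Visit 1, enqueue []

BFS order: [3, 2, 4, 0, 1]


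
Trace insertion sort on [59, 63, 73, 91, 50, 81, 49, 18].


Initial: [59, 63, 73, 91, 50, 81, 49, 18]
Insert 63: [59, 63, 73, 91, 50, 81, 49, 18]
Insert 73: [59, 63, 73, 91, 50, 81, 49, 18]
Insert 91: [59, 63, 73, 91, 50, 81, 49, 18]
Insert 50: [50, 59, 63, 73, 91, 81, 49, 18]
Insert 81: [50, 59, 63, 73, 81, 91, 49, 18]
Insert 49: [49, 50, 59, 63, 73, 81, 91, 18]
Insert 18: [18, 49, 50, 59, 63, 73, 81, 91]

Sorted: [18, 49, 50, 59, 63, 73, 81, 91]


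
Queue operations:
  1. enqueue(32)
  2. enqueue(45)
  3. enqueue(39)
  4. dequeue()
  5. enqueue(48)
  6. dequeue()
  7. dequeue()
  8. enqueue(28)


enqueue(32) -> [32]
enqueue(45) -> [32, 45]
enqueue(39) -> [32, 45, 39]
dequeue()->32, [45, 39]
enqueue(48) -> [45, 39, 48]
dequeue()->45, [39, 48]
dequeue()->39, [48]
enqueue(28) -> [48, 28]

Final queue: [48, 28]


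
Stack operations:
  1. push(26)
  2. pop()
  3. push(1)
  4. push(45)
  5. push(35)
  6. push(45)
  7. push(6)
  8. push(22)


push(26) -> [26]
pop()->26, []
push(1) -> [1]
push(45) -> [1, 45]
push(35) -> [1, 45, 35]
push(45) -> [1, 45, 35, 45]
push(6) -> [1, 45, 35, 45, 6]
push(22) -> [1, 45, 35, 45, 6, 22]

Final stack: [1, 45, 35, 45, 6, 22]


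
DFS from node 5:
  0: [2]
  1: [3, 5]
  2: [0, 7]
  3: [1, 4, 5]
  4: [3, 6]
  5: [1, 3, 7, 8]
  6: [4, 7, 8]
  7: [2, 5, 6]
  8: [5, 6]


Visit 5, push [8, 7, 3, 1]
Visit 1, push [3]
Visit 3, push [4]
Visit 4, push [6]
Visit 6, push [8, 7]
Visit 7, push [2]
Visit 2, push [0]
Visit 0, push []
Visit 8, push []

DFS order: [5, 1, 3, 4, 6, 7, 2, 0, 8]


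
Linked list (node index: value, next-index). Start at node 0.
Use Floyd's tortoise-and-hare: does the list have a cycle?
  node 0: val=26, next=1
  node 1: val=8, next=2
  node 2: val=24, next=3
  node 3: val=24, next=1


Floyd's tortoise (slow, +1) and hare (fast, +2):
  init: slow=0, fast=0
  step 1: slow=1, fast=2
  step 2: slow=2, fast=1
  step 3: slow=3, fast=3
  slow == fast at node 3: cycle detected

Cycle: yes


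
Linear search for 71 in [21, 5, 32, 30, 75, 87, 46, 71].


i=0: 21!=71
i=1: 5!=71
i=2: 32!=71
i=3: 30!=71
i=4: 75!=71
i=5: 87!=71
i=6: 46!=71
i=7: 71==71 found!

Found at 7, 8 comps


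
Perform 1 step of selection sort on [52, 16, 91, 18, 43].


Initial: [52, 16, 91, 18, 43]
Step 1: min=16 at 1
  Swap: [16, 52, 91, 18, 43]

After 1 step: [16, 52, 91, 18, 43]


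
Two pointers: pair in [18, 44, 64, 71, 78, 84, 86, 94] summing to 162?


lo=0(18)+hi=7(94)=112
lo=1(44)+hi=7(94)=138
lo=2(64)+hi=7(94)=158
lo=3(71)+hi=7(94)=165
lo=3(71)+hi=6(86)=157
lo=4(78)+hi=6(86)=164
lo=4(78)+hi=5(84)=162

Yes: 78+84=162


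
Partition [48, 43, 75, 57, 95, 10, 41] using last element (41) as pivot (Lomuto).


Pivot: 41
  10 <= 41: swap -> [10, 43, 75, 57, 95, 48, 41]
Place pivot at 1: [10, 41, 75, 57, 95, 48, 43]

Partitioned: [10, 41, 75, 57, 95, 48, 43]


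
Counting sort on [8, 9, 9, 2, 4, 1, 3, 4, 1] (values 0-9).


Input: [8, 9, 9, 2, 4, 1, 3, 4, 1]
Counts: [0, 2, 1, 1, 2, 0, 0, 0, 1, 2]

Sorted: [1, 1, 2, 3, 4, 4, 8, 9, 9]


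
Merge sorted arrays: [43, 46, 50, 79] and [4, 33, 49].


Take 4 from B
Take 33 from B
Take 43 from A
Take 46 from A
Take 49 from B

Merged: [4, 33, 43, 46, 49, 50, 79]


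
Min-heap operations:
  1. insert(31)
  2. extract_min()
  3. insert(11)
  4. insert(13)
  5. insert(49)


insert(31) -> [31]
extract_min()->31, []
insert(11) -> [11]
insert(13) -> [11, 13]
insert(49) -> [11, 13, 49]

Final heap: [11, 13, 49]


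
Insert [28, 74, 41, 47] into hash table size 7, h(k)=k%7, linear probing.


Insert 28: h=0 -> slot 0
Insert 74: h=4 -> slot 4
Insert 41: h=6 -> slot 6
Insert 47: h=5 -> slot 5

Table: [28, None, None, None, 74, 47, 41]


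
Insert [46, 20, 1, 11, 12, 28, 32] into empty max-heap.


Insert 46: [46]
Insert 20: [46, 20]
Insert 1: [46, 20, 1]
Insert 11: [46, 20, 1, 11]
Insert 12: [46, 20, 1, 11, 12]
Insert 28: [46, 20, 28, 11, 12, 1]
Insert 32: [46, 20, 32, 11, 12, 1, 28]

Final heap: [46, 20, 32, 11, 12, 1, 28]


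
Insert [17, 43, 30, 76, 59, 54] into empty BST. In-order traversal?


Insert 17: root
Insert 43: R from 17
Insert 30: R from 17 -> L from 43
Insert 76: R from 17 -> R from 43
Insert 59: R from 17 -> R from 43 -> L from 76
Insert 54: R from 17 -> R from 43 -> L from 76 -> L from 59

In-order: [17, 30, 43, 54, 59, 76]


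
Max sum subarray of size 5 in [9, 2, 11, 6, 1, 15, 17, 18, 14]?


[0:5]: 29
[1:6]: 35
[2:7]: 50
[3:8]: 57
[4:9]: 65

Max: 65 at [4:9]


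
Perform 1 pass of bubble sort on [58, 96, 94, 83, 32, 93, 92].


Initial: [58, 96, 94, 83, 32, 93, 92]
Pass 1: [58, 94, 83, 32, 93, 92, 96] (5 swaps)

After 1 pass: [58, 94, 83, 32, 93, 92, 96]


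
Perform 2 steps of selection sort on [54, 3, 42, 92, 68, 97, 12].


Initial: [54, 3, 42, 92, 68, 97, 12]
Step 1: min=3 at 1
  Swap: [3, 54, 42, 92, 68, 97, 12]
Step 2: min=12 at 6
  Swap: [3, 12, 42, 92, 68, 97, 54]

After 2 steps: [3, 12, 42, 92, 68, 97, 54]


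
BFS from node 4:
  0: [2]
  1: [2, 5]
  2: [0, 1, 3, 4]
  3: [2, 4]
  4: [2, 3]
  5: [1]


Visit 4, enqueue [2, 3]
Visit 2, enqueue [0, 1]
Visit 3, enqueue []
Visit 0, enqueue []
Visit 1, enqueue [5]
Visit 5, enqueue []

BFS order: [4, 2, 3, 0, 1, 5]


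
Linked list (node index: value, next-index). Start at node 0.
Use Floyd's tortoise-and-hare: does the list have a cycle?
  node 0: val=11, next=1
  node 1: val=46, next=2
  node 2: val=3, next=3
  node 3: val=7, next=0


Floyd's tortoise (slow, +1) and hare (fast, +2):
  init: slow=0, fast=0
  step 1: slow=1, fast=2
  step 2: slow=2, fast=0
  step 3: slow=3, fast=2
  step 4: slow=0, fast=0
  slow == fast at node 0: cycle detected

Cycle: yes


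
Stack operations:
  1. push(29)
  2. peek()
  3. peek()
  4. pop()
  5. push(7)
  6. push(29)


push(29) -> [29]
peek()->29
peek()->29
pop()->29, []
push(7) -> [7]
push(29) -> [7, 29]

Final stack: [7, 29]


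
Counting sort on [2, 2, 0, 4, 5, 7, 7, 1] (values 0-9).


Input: [2, 2, 0, 4, 5, 7, 7, 1]
Counts: [1, 1, 2, 0, 1, 1, 0, 2, 0, 0]

Sorted: [0, 1, 2, 2, 4, 5, 7, 7]


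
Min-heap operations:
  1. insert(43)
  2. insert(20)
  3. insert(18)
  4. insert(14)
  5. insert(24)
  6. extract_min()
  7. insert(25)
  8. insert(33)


insert(43) -> [43]
insert(20) -> [20, 43]
insert(18) -> [18, 43, 20]
insert(14) -> [14, 18, 20, 43]
insert(24) -> [14, 18, 20, 43, 24]
extract_min()->14, [18, 24, 20, 43]
insert(25) -> [18, 24, 20, 43, 25]
insert(33) -> [18, 24, 20, 43, 25, 33]

Final heap: [18, 24, 20, 43, 25, 33]


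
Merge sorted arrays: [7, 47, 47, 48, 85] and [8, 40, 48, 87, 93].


Take 7 from A
Take 8 from B
Take 40 from B
Take 47 from A
Take 47 from A
Take 48 from A
Take 48 from B
Take 85 from A

Merged: [7, 8, 40, 47, 47, 48, 48, 85, 87, 93]


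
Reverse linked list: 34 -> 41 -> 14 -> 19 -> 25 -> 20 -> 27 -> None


Step 1: curr=34, set curr.next=prev(None) | reversed so far: 34
Step 2: curr=41, set curr.next=prev(34) | reversed so far: 41 -> 34
Step 3: curr=14, set curr.next=prev(41) | reversed so far: 14 -> 41 -> 34
Step 4: curr=19, set curr.next=prev(14) | reversed so far: 19 -> 14 -> 41 -> 34
Step 5: curr=25, set curr.next=prev(19) | reversed so far: 25 -> 19 -> 14 -> 41 -> 34
Step 6: curr=20, set curr.next=prev(25) | reversed so far: 20 -> 25 -> 19 -> 14 -> 41 -> 34
Step 7: curr=27, set curr.next=prev(20) | reversed so far: 27 -> 20 -> 25 -> 19 -> 14 -> 41 -> 34

27 -> 20 -> 25 -> 19 -> 14 -> 41 -> 34 -> None


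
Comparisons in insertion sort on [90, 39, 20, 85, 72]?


Algorithm: insertion sort
Input: [90, 39, 20, 85, 72]
Sorted: [20, 39, 72, 85, 90]

8


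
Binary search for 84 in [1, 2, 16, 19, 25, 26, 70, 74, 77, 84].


Step 1: lo=0, hi=9, mid=4, val=25
Step 2: lo=5, hi=9, mid=7, val=74
Step 3: lo=8, hi=9, mid=8, val=77
Step 4: lo=9, hi=9, mid=9, val=84

Found at index 9


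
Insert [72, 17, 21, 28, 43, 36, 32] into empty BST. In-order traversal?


Insert 72: root
Insert 17: L from 72
Insert 21: L from 72 -> R from 17
Insert 28: L from 72 -> R from 17 -> R from 21
Insert 43: L from 72 -> R from 17 -> R from 21 -> R from 28
Insert 36: L from 72 -> R from 17 -> R from 21 -> R from 28 -> L from 43
Insert 32: L from 72 -> R from 17 -> R from 21 -> R from 28 -> L from 43 -> L from 36

In-order: [17, 21, 28, 32, 36, 43, 72]


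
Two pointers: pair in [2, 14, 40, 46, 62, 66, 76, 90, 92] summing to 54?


lo=0(2)+hi=8(92)=94
lo=0(2)+hi=7(90)=92
lo=0(2)+hi=6(76)=78
lo=0(2)+hi=5(66)=68
lo=0(2)+hi=4(62)=64
lo=0(2)+hi=3(46)=48
lo=1(14)+hi=3(46)=60
lo=1(14)+hi=2(40)=54

Yes: 14+40=54


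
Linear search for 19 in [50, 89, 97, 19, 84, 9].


i=0: 50!=19
i=1: 89!=19
i=2: 97!=19
i=3: 19==19 found!

Found at 3, 4 comps


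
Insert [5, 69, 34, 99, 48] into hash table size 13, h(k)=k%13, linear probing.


Insert 5: h=5 -> slot 5
Insert 69: h=4 -> slot 4
Insert 34: h=8 -> slot 8
Insert 99: h=8, 1 probes -> slot 9
Insert 48: h=9, 1 probes -> slot 10

Table: [None, None, None, None, 69, 5, None, None, 34, 99, 48, None, None]


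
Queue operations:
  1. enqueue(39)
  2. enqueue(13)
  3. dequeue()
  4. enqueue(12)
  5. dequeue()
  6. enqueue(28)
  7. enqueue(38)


enqueue(39) -> [39]
enqueue(13) -> [39, 13]
dequeue()->39, [13]
enqueue(12) -> [13, 12]
dequeue()->13, [12]
enqueue(28) -> [12, 28]
enqueue(38) -> [12, 28, 38]

Final queue: [12, 28, 38]


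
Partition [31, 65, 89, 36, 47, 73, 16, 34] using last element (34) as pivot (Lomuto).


Pivot: 34
  31 <= 34: advance i (no swap)
  16 <= 34: swap -> [31, 16, 89, 36, 47, 73, 65, 34]
Place pivot at 2: [31, 16, 34, 36, 47, 73, 65, 89]

Partitioned: [31, 16, 34, 36, 47, 73, 65, 89]


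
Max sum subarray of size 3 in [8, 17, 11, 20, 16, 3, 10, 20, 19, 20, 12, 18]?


[0:3]: 36
[1:4]: 48
[2:5]: 47
[3:6]: 39
[4:7]: 29
[5:8]: 33
[6:9]: 49
[7:10]: 59
[8:11]: 51
[9:12]: 50

Max: 59 at [7:10]


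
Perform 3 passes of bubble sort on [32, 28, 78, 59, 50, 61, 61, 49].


Initial: [32, 28, 78, 59, 50, 61, 61, 49]
Pass 1: [28, 32, 59, 50, 61, 61, 49, 78] (6 swaps)
Pass 2: [28, 32, 50, 59, 61, 49, 61, 78] (2 swaps)
Pass 3: [28, 32, 50, 59, 49, 61, 61, 78] (1 swaps)

After 3 passes: [28, 32, 50, 59, 49, 61, 61, 78]


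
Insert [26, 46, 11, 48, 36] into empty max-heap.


Insert 26: [26]
Insert 46: [46, 26]
Insert 11: [46, 26, 11]
Insert 48: [48, 46, 11, 26]
Insert 36: [48, 46, 11, 26, 36]

Final heap: [48, 46, 11, 26, 36]


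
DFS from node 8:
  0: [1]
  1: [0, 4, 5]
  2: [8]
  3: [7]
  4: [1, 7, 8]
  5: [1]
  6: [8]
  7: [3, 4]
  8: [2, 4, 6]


Visit 8, push [6, 4, 2]
Visit 2, push []
Visit 4, push [7, 1]
Visit 1, push [5, 0]
Visit 0, push []
Visit 5, push []
Visit 7, push [3]
Visit 3, push []
Visit 6, push []

DFS order: [8, 2, 4, 1, 0, 5, 7, 3, 6]


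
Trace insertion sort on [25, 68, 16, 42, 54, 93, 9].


Initial: [25, 68, 16, 42, 54, 93, 9]
Insert 68: [25, 68, 16, 42, 54, 93, 9]
Insert 16: [16, 25, 68, 42, 54, 93, 9]
Insert 42: [16, 25, 42, 68, 54, 93, 9]
Insert 54: [16, 25, 42, 54, 68, 93, 9]
Insert 93: [16, 25, 42, 54, 68, 93, 9]
Insert 9: [9, 16, 25, 42, 54, 68, 93]

Sorted: [9, 16, 25, 42, 54, 68, 93]


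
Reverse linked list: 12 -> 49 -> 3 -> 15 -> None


Step 1: curr=12, set curr.next=prev(None) | reversed so far: 12
Step 2: curr=49, set curr.next=prev(12) | reversed so far: 49 -> 12
Step 3: curr=3, set curr.next=prev(49) | reversed so far: 3 -> 49 -> 12
Step 4: curr=15, set curr.next=prev(3) | reversed so far: 15 -> 3 -> 49 -> 12

15 -> 3 -> 49 -> 12 -> None


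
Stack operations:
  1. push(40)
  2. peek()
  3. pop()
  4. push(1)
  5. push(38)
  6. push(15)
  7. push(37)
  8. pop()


push(40) -> [40]
peek()->40
pop()->40, []
push(1) -> [1]
push(38) -> [1, 38]
push(15) -> [1, 38, 15]
push(37) -> [1, 38, 15, 37]
pop()->37, [1, 38, 15]

Final stack: [1, 38, 15]


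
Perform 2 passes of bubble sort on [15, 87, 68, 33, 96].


Initial: [15, 87, 68, 33, 96]
Pass 1: [15, 68, 33, 87, 96] (2 swaps)
Pass 2: [15, 33, 68, 87, 96] (1 swaps)

After 2 passes: [15, 33, 68, 87, 96]


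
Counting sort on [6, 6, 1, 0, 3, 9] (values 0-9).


Input: [6, 6, 1, 0, 3, 9]
Counts: [1, 1, 0, 1, 0, 0, 2, 0, 0, 1]

Sorted: [0, 1, 3, 6, 6, 9]


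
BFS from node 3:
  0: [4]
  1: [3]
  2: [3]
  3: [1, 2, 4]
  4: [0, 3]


Visit 3, enqueue [1, 2, 4]
Visit 1, enqueue []
Visit 2, enqueue []
Visit 4, enqueue [0]
Visit 0, enqueue []

BFS order: [3, 1, 2, 4, 0]


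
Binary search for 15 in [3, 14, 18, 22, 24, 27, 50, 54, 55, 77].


Step 1: lo=0, hi=9, mid=4, val=24
Step 2: lo=0, hi=3, mid=1, val=14
Step 3: lo=2, hi=3, mid=2, val=18

Not found


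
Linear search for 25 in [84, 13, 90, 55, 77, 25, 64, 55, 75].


i=0: 84!=25
i=1: 13!=25
i=2: 90!=25
i=3: 55!=25
i=4: 77!=25
i=5: 25==25 found!

Found at 5, 6 comps


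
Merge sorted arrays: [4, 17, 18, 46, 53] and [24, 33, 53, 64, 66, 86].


Take 4 from A
Take 17 from A
Take 18 from A
Take 24 from B
Take 33 from B
Take 46 from A
Take 53 from A

Merged: [4, 17, 18, 24, 33, 46, 53, 53, 64, 66, 86]


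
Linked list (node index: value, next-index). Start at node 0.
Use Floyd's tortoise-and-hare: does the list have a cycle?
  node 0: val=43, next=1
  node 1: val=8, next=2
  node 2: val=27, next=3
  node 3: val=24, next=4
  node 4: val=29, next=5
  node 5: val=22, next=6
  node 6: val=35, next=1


Floyd's tortoise (slow, +1) and hare (fast, +2):
  init: slow=0, fast=0
  step 1: slow=1, fast=2
  step 2: slow=2, fast=4
  step 3: slow=3, fast=6
  step 4: slow=4, fast=2
  step 5: slow=5, fast=4
  step 6: slow=6, fast=6
  slow == fast at node 6: cycle detected

Cycle: yes


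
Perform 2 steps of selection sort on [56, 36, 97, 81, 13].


Initial: [56, 36, 97, 81, 13]
Step 1: min=13 at 4
  Swap: [13, 36, 97, 81, 56]
Step 2: min=36 at 1
  Swap: [13, 36, 97, 81, 56]

After 2 steps: [13, 36, 97, 81, 56]


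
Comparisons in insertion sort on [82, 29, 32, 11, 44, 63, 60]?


Algorithm: insertion sort
Input: [82, 29, 32, 11, 44, 63, 60]
Sorted: [11, 29, 32, 44, 60, 63, 82]

13


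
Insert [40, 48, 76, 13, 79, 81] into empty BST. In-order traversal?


Insert 40: root
Insert 48: R from 40
Insert 76: R from 40 -> R from 48
Insert 13: L from 40
Insert 79: R from 40 -> R from 48 -> R from 76
Insert 81: R from 40 -> R from 48 -> R from 76 -> R from 79

In-order: [13, 40, 48, 76, 79, 81]


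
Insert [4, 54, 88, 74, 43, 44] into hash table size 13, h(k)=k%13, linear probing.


Insert 4: h=4 -> slot 4
Insert 54: h=2 -> slot 2
Insert 88: h=10 -> slot 10
Insert 74: h=9 -> slot 9
Insert 43: h=4, 1 probes -> slot 5
Insert 44: h=5, 1 probes -> slot 6

Table: [None, None, 54, None, 4, 43, 44, None, None, 74, 88, None, None]


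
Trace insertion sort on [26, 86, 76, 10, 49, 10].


Initial: [26, 86, 76, 10, 49, 10]
Insert 86: [26, 86, 76, 10, 49, 10]
Insert 76: [26, 76, 86, 10, 49, 10]
Insert 10: [10, 26, 76, 86, 49, 10]
Insert 49: [10, 26, 49, 76, 86, 10]
Insert 10: [10, 10, 26, 49, 76, 86]

Sorted: [10, 10, 26, 49, 76, 86]


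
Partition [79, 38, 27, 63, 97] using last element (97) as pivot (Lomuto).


Pivot: 97
  79 <= 97: advance i (no swap)
  38 <= 97: advance i (no swap)
  27 <= 97: advance i (no swap)
  63 <= 97: advance i (no swap)
Place pivot at 4: [79, 38, 27, 63, 97]

Partitioned: [79, 38, 27, 63, 97]


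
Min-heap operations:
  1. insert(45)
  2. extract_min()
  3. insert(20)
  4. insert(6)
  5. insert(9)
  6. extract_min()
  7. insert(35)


insert(45) -> [45]
extract_min()->45, []
insert(20) -> [20]
insert(6) -> [6, 20]
insert(9) -> [6, 20, 9]
extract_min()->6, [9, 20]
insert(35) -> [9, 20, 35]

Final heap: [9, 20, 35]


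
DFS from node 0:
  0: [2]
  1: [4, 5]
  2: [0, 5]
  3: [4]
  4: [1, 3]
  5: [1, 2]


Visit 0, push [2]
Visit 2, push [5]
Visit 5, push [1]
Visit 1, push [4]
Visit 4, push [3]
Visit 3, push []

DFS order: [0, 2, 5, 1, 4, 3]


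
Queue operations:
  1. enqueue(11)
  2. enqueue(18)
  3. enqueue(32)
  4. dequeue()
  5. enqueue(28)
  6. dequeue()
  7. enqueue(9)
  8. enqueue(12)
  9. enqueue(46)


enqueue(11) -> [11]
enqueue(18) -> [11, 18]
enqueue(32) -> [11, 18, 32]
dequeue()->11, [18, 32]
enqueue(28) -> [18, 32, 28]
dequeue()->18, [32, 28]
enqueue(9) -> [32, 28, 9]
enqueue(12) -> [32, 28, 9, 12]
enqueue(46) -> [32, 28, 9, 12, 46]

Final queue: [32, 28, 9, 12, 46]


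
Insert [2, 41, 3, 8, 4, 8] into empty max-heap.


Insert 2: [2]
Insert 41: [41, 2]
Insert 3: [41, 2, 3]
Insert 8: [41, 8, 3, 2]
Insert 4: [41, 8, 3, 2, 4]
Insert 8: [41, 8, 8, 2, 4, 3]

Final heap: [41, 8, 8, 2, 4, 3]


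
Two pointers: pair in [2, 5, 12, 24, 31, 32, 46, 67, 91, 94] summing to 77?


lo=0(2)+hi=9(94)=96
lo=0(2)+hi=8(91)=93
lo=0(2)+hi=7(67)=69
lo=1(5)+hi=7(67)=72
lo=2(12)+hi=7(67)=79
lo=2(12)+hi=6(46)=58
lo=3(24)+hi=6(46)=70
lo=4(31)+hi=6(46)=77

Yes: 31+46=77


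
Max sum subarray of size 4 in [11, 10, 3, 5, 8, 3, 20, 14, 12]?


[0:4]: 29
[1:5]: 26
[2:6]: 19
[3:7]: 36
[4:8]: 45
[5:9]: 49

Max: 49 at [5:9]


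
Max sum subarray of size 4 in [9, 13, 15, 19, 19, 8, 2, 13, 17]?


[0:4]: 56
[1:5]: 66
[2:6]: 61
[3:7]: 48
[4:8]: 42
[5:9]: 40

Max: 66 at [1:5]


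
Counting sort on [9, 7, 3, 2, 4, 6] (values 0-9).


Input: [9, 7, 3, 2, 4, 6]
Counts: [0, 0, 1, 1, 1, 0, 1, 1, 0, 1]

Sorted: [2, 3, 4, 6, 7, 9]


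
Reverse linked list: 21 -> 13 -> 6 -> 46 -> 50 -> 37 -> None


Step 1: curr=21, set curr.next=prev(None) | reversed so far: 21
Step 2: curr=13, set curr.next=prev(21) | reversed so far: 13 -> 21
Step 3: curr=6, set curr.next=prev(13) | reversed so far: 6 -> 13 -> 21
Step 4: curr=46, set curr.next=prev(6) | reversed so far: 46 -> 6 -> 13 -> 21
Step 5: curr=50, set curr.next=prev(46) | reversed so far: 50 -> 46 -> 6 -> 13 -> 21
Step 6: curr=37, set curr.next=prev(50) | reversed so far: 37 -> 50 -> 46 -> 6 -> 13 -> 21

37 -> 50 -> 46 -> 6 -> 13 -> 21 -> None


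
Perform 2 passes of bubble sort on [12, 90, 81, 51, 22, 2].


Initial: [12, 90, 81, 51, 22, 2]
Pass 1: [12, 81, 51, 22, 2, 90] (4 swaps)
Pass 2: [12, 51, 22, 2, 81, 90] (3 swaps)

After 2 passes: [12, 51, 22, 2, 81, 90]


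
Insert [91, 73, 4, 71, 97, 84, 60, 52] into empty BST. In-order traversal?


Insert 91: root
Insert 73: L from 91
Insert 4: L from 91 -> L from 73
Insert 71: L from 91 -> L from 73 -> R from 4
Insert 97: R from 91
Insert 84: L from 91 -> R from 73
Insert 60: L from 91 -> L from 73 -> R from 4 -> L from 71
Insert 52: L from 91 -> L from 73 -> R from 4 -> L from 71 -> L from 60

In-order: [4, 52, 60, 71, 73, 84, 91, 97]


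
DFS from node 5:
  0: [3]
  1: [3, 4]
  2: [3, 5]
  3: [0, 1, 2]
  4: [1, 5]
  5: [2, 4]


Visit 5, push [4, 2]
Visit 2, push [3]
Visit 3, push [1, 0]
Visit 0, push []
Visit 1, push [4]
Visit 4, push []

DFS order: [5, 2, 3, 0, 1, 4]


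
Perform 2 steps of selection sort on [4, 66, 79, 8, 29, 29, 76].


Initial: [4, 66, 79, 8, 29, 29, 76]
Step 1: min=4 at 0
  Swap: [4, 66, 79, 8, 29, 29, 76]
Step 2: min=8 at 3
  Swap: [4, 8, 79, 66, 29, 29, 76]

After 2 steps: [4, 8, 79, 66, 29, 29, 76]


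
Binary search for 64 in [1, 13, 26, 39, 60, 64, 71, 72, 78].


Step 1: lo=0, hi=8, mid=4, val=60
Step 2: lo=5, hi=8, mid=6, val=71
Step 3: lo=5, hi=5, mid=5, val=64

Found at index 5


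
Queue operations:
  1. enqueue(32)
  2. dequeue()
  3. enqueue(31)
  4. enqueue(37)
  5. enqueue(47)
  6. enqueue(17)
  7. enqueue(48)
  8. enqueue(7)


enqueue(32) -> [32]
dequeue()->32, []
enqueue(31) -> [31]
enqueue(37) -> [31, 37]
enqueue(47) -> [31, 37, 47]
enqueue(17) -> [31, 37, 47, 17]
enqueue(48) -> [31, 37, 47, 17, 48]
enqueue(7) -> [31, 37, 47, 17, 48, 7]

Final queue: [31, 37, 47, 17, 48, 7]


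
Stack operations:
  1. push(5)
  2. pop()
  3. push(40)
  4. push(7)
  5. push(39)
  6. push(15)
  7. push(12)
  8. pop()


push(5) -> [5]
pop()->5, []
push(40) -> [40]
push(7) -> [40, 7]
push(39) -> [40, 7, 39]
push(15) -> [40, 7, 39, 15]
push(12) -> [40, 7, 39, 15, 12]
pop()->12, [40, 7, 39, 15]

Final stack: [40, 7, 39, 15]


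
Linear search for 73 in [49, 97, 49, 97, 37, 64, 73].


i=0: 49!=73
i=1: 97!=73
i=2: 49!=73
i=3: 97!=73
i=4: 37!=73
i=5: 64!=73
i=6: 73==73 found!

Found at 6, 7 comps


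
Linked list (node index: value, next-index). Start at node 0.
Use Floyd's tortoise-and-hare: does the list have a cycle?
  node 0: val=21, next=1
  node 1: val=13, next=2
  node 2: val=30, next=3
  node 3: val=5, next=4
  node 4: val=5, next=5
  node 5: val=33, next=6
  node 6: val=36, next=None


Floyd's tortoise (slow, +1) and hare (fast, +2):
  init: slow=0, fast=0
  step 1: slow=1, fast=2
  step 2: slow=2, fast=4
  step 3: slow=3, fast=6
  step 4: fast -> None, no cycle

Cycle: no


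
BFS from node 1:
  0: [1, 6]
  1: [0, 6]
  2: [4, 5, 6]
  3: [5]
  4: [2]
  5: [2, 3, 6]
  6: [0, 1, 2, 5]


Visit 1, enqueue [0, 6]
Visit 0, enqueue []
Visit 6, enqueue [2, 5]
Visit 2, enqueue [4]
Visit 5, enqueue [3]
Visit 4, enqueue []
Visit 3, enqueue []

BFS order: [1, 0, 6, 2, 5, 4, 3]


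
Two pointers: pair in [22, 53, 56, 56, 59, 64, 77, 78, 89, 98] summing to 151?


lo=0(22)+hi=9(98)=120
lo=1(53)+hi=9(98)=151

Yes: 53+98=151


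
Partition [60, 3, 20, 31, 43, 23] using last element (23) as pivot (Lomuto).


Pivot: 23
  3 <= 23: swap -> [3, 60, 20, 31, 43, 23]
  20 <= 23: swap -> [3, 20, 60, 31, 43, 23]
Place pivot at 2: [3, 20, 23, 31, 43, 60]

Partitioned: [3, 20, 23, 31, 43, 60]


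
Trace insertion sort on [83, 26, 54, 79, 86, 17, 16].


Initial: [83, 26, 54, 79, 86, 17, 16]
Insert 26: [26, 83, 54, 79, 86, 17, 16]
Insert 54: [26, 54, 83, 79, 86, 17, 16]
Insert 79: [26, 54, 79, 83, 86, 17, 16]
Insert 86: [26, 54, 79, 83, 86, 17, 16]
Insert 17: [17, 26, 54, 79, 83, 86, 16]
Insert 16: [16, 17, 26, 54, 79, 83, 86]

Sorted: [16, 17, 26, 54, 79, 83, 86]


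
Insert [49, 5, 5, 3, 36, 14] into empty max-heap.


Insert 49: [49]
Insert 5: [49, 5]
Insert 5: [49, 5, 5]
Insert 3: [49, 5, 5, 3]
Insert 36: [49, 36, 5, 3, 5]
Insert 14: [49, 36, 14, 3, 5, 5]

Final heap: [49, 36, 14, 3, 5, 5]


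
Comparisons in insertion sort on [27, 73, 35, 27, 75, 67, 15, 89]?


Algorithm: insertion sort
Input: [27, 73, 35, 27, 75, 67, 15, 89]
Sorted: [15, 27, 27, 35, 67, 73, 75, 89]

17


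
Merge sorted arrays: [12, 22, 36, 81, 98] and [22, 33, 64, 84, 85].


Take 12 from A
Take 22 from A
Take 22 from B
Take 33 from B
Take 36 from A
Take 64 from B
Take 81 from A
Take 84 from B
Take 85 from B

Merged: [12, 22, 22, 33, 36, 64, 81, 84, 85, 98]


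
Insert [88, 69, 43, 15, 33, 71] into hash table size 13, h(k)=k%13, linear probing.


Insert 88: h=10 -> slot 10
Insert 69: h=4 -> slot 4
Insert 43: h=4, 1 probes -> slot 5
Insert 15: h=2 -> slot 2
Insert 33: h=7 -> slot 7
Insert 71: h=6 -> slot 6

Table: [None, None, 15, None, 69, 43, 71, 33, None, None, 88, None, None]


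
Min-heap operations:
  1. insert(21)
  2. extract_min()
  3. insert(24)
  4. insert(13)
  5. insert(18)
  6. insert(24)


insert(21) -> [21]
extract_min()->21, []
insert(24) -> [24]
insert(13) -> [13, 24]
insert(18) -> [13, 24, 18]
insert(24) -> [13, 24, 18, 24]

Final heap: [13, 24, 18, 24]


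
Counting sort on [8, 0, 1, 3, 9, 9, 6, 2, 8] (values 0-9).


Input: [8, 0, 1, 3, 9, 9, 6, 2, 8]
Counts: [1, 1, 1, 1, 0, 0, 1, 0, 2, 2]

Sorted: [0, 1, 2, 3, 6, 8, 8, 9, 9]


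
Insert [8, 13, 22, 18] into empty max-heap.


Insert 8: [8]
Insert 13: [13, 8]
Insert 22: [22, 8, 13]
Insert 18: [22, 18, 13, 8]

Final heap: [22, 18, 13, 8]


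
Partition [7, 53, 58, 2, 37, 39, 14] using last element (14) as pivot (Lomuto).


Pivot: 14
  7 <= 14: advance i (no swap)
  2 <= 14: swap -> [7, 2, 58, 53, 37, 39, 14]
Place pivot at 2: [7, 2, 14, 53, 37, 39, 58]

Partitioned: [7, 2, 14, 53, 37, 39, 58]


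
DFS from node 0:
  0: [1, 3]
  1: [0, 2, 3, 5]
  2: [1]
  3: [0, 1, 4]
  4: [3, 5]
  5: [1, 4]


Visit 0, push [3, 1]
Visit 1, push [5, 3, 2]
Visit 2, push []
Visit 3, push [4]
Visit 4, push [5]
Visit 5, push []

DFS order: [0, 1, 2, 3, 4, 5]


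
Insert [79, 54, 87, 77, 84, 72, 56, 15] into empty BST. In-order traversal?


Insert 79: root
Insert 54: L from 79
Insert 87: R from 79
Insert 77: L from 79 -> R from 54
Insert 84: R from 79 -> L from 87
Insert 72: L from 79 -> R from 54 -> L from 77
Insert 56: L from 79 -> R from 54 -> L from 77 -> L from 72
Insert 15: L from 79 -> L from 54

In-order: [15, 54, 56, 72, 77, 79, 84, 87]


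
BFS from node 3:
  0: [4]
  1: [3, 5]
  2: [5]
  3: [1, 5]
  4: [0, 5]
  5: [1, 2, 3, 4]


Visit 3, enqueue [1, 5]
Visit 1, enqueue []
Visit 5, enqueue [2, 4]
Visit 2, enqueue []
Visit 4, enqueue [0]
Visit 0, enqueue []

BFS order: [3, 1, 5, 2, 4, 0]


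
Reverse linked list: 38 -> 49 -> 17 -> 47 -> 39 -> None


Step 1: curr=38, set curr.next=prev(None) | reversed so far: 38
Step 2: curr=49, set curr.next=prev(38) | reversed so far: 49 -> 38
Step 3: curr=17, set curr.next=prev(49) | reversed so far: 17 -> 49 -> 38
Step 4: curr=47, set curr.next=prev(17) | reversed so far: 47 -> 17 -> 49 -> 38
Step 5: curr=39, set curr.next=prev(47) | reversed so far: 39 -> 47 -> 17 -> 49 -> 38

39 -> 47 -> 17 -> 49 -> 38 -> None


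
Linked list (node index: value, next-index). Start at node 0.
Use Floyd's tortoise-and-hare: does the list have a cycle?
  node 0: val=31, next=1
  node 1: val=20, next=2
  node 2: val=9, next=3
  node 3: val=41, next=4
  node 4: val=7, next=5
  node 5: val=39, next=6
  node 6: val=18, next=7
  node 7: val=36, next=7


Floyd's tortoise (slow, +1) and hare (fast, +2):
  init: slow=0, fast=0
  step 1: slow=1, fast=2
  step 2: slow=2, fast=4
  step 3: slow=3, fast=6
  step 4: slow=4, fast=7
  step 5: slow=5, fast=7
  step 6: slow=6, fast=7
  step 7: slow=7, fast=7
  slow == fast at node 7: cycle detected

Cycle: yes


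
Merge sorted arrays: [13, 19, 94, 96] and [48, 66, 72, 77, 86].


Take 13 from A
Take 19 from A
Take 48 from B
Take 66 from B
Take 72 from B
Take 77 from B
Take 86 from B

Merged: [13, 19, 48, 66, 72, 77, 86, 94, 96]


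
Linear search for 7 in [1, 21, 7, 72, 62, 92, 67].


i=0: 1!=7
i=1: 21!=7
i=2: 7==7 found!

Found at 2, 3 comps


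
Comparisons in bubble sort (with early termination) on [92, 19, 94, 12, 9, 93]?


Algorithm: bubble sort (with early termination)
Input: [92, 19, 94, 12, 9, 93]
Sorted: [9, 12, 19, 92, 93, 94]

15


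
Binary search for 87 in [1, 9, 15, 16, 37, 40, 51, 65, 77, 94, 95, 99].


Step 1: lo=0, hi=11, mid=5, val=40
Step 2: lo=6, hi=11, mid=8, val=77
Step 3: lo=9, hi=11, mid=10, val=95
Step 4: lo=9, hi=9, mid=9, val=94

Not found


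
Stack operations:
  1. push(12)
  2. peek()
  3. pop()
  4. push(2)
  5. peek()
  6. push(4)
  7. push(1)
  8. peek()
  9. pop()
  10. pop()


push(12) -> [12]
peek()->12
pop()->12, []
push(2) -> [2]
peek()->2
push(4) -> [2, 4]
push(1) -> [2, 4, 1]
peek()->1
pop()->1, [2, 4]
pop()->4, [2]

Final stack: [2]


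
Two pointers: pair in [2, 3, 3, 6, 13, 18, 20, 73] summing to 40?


lo=0(2)+hi=7(73)=75
lo=0(2)+hi=6(20)=22
lo=1(3)+hi=6(20)=23
lo=2(3)+hi=6(20)=23
lo=3(6)+hi=6(20)=26
lo=4(13)+hi=6(20)=33
lo=5(18)+hi=6(20)=38

No pair found


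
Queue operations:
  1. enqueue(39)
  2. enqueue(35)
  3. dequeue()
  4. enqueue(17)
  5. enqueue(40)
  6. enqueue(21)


enqueue(39) -> [39]
enqueue(35) -> [39, 35]
dequeue()->39, [35]
enqueue(17) -> [35, 17]
enqueue(40) -> [35, 17, 40]
enqueue(21) -> [35, 17, 40, 21]

Final queue: [35, 17, 40, 21]


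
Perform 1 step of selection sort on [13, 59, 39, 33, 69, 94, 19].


Initial: [13, 59, 39, 33, 69, 94, 19]
Step 1: min=13 at 0
  Swap: [13, 59, 39, 33, 69, 94, 19]

After 1 step: [13, 59, 39, 33, 69, 94, 19]


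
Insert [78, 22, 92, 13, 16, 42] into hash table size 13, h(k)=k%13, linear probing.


Insert 78: h=0 -> slot 0
Insert 22: h=9 -> slot 9
Insert 92: h=1 -> slot 1
Insert 13: h=0, 2 probes -> slot 2
Insert 16: h=3 -> slot 3
Insert 42: h=3, 1 probes -> slot 4

Table: [78, 92, 13, 16, 42, None, None, None, None, 22, None, None, None]


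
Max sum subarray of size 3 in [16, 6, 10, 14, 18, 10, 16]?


[0:3]: 32
[1:4]: 30
[2:5]: 42
[3:6]: 42
[4:7]: 44

Max: 44 at [4:7]


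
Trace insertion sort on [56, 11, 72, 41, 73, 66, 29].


Initial: [56, 11, 72, 41, 73, 66, 29]
Insert 11: [11, 56, 72, 41, 73, 66, 29]
Insert 72: [11, 56, 72, 41, 73, 66, 29]
Insert 41: [11, 41, 56, 72, 73, 66, 29]
Insert 73: [11, 41, 56, 72, 73, 66, 29]
Insert 66: [11, 41, 56, 66, 72, 73, 29]
Insert 29: [11, 29, 41, 56, 66, 72, 73]

Sorted: [11, 29, 41, 56, 66, 72, 73]


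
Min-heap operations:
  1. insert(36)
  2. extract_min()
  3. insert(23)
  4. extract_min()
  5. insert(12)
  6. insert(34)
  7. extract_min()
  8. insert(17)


insert(36) -> [36]
extract_min()->36, []
insert(23) -> [23]
extract_min()->23, []
insert(12) -> [12]
insert(34) -> [12, 34]
extract_min()->12, [34]
insert(17) -> [17, 34]

Final heap: [17, 34]


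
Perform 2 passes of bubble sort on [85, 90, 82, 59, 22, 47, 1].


Initial: [85, 90, 82, 59, 22, 47, 1]
Pass 1: [85, 82, 59, 22, 47, 1, 90] (5 swaps)
Pass 2: [82, 59, 22, 47, 1, 85, 90] (5 swaps)

After 2 passes: [82, 59, 22, 47, 1, 85, 90]


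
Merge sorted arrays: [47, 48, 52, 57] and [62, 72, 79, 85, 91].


Take 47 from A
Take 48 from A
Take 52 from A
Take 57 from A

Merged: [47, 48, 52, 57, 62, 72, 79, 85, 91]


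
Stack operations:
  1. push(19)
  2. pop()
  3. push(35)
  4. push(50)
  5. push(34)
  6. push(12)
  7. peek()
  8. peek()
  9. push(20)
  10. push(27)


push(19) -> [19]
pop()->19, []
push(35) -> [35]
push(50) -> [35, 50]
push(34) -> [35, 50, 34]
push(12) -> [35, 50, 34, 12]
peek()->12
peek()->12
push(20) -> [35, 50, 34, 12, 20]
push(27) -> [35, 50, 34, 12, 20, 27]

Final stack: [35, 50, 34, 12, 20, 27]


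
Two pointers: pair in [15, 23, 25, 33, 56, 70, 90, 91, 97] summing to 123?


lo=0(15)+hi=8(97)=112
lo=1(23)+hi=8(97)=120
lo=2(25)+hi=8(97)=122
lo=3(33)+hi=8(97)=130
lo=3(33)+hi=7(91)=124
lo=3(33)+hi=6(90)=123

Yes: 33+90=123


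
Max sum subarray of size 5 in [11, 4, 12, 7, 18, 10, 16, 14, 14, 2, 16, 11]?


[0:5]: 52
[1:6]: 51
[2:7]: 63
[3:8]: 65
[4:9]: 72
[5:10]: 56
[6:11]: 62
[7:12]: 57

Max: 72 at [4:9]


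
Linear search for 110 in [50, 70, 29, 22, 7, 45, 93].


i=0: 50!=110
i=1: 70!=110
i=2: 29!=110
i=3: 22!=110
i=4: 7!=110
i=5: 45!=110
i=6: 93!=110

Not found, 7 comps


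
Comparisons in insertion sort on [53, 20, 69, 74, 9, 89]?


Algorithm: insertion sort
Input: [53, 20, 69, 74, 9, 89]
Sorted: [9, 20, 53, 69, 74, 89]

8


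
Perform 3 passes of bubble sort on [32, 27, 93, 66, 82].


Initial: [32, 27, 93, 66, 82]
Pass 1: [27, 32, 66, 82, 93] (3 swaps)
Pass 2: [27, 32, 66, 82, 93] (0 swaps)
Pass 3: [27, 32, 66, 82, 93] (0 swaps)

After 3 passes: [27, 32, 66, 82, 93]


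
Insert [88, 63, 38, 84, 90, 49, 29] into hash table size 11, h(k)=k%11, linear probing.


Insert 88: h=0 -> slot 0
Insert 63: h=8 -> slot 8
Insert 38: h=5 -> slot 5
Insert 84: h=7 -> slot 7
Insert 90: h=2 -> slot 2
Insert 49: h=5, 1 probes -> slot 6
Insert 29: h=7, 2 probes -> slot 9

Table: [88, None, 90, None, None, 38, 49, 84, 63, 29, None]


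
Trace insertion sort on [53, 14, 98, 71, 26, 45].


Initial: [53, 14, 98, 71, 26, 45]
Insert 14: [14, 53, 98, 71, 26, 45]
Insert 98: [14, 53, 98, 71, 26, 45]
Insert 71: [14, 53, 71, 98, 26, 45]
Insert 26: [14, 26, 53, 71, 98, 45]
Insert 45: [14, 26, 45, 53, 71, 98]

Sorted: [14, 26, 45, 53, 71, 98]


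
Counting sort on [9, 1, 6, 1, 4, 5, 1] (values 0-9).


Input: [9, 1, 6, 1, 4, 5, 1]
Counts: [0, 3, 0, 0, 1, 1, 1, 0, 0, 1]

Sorted: [1, 1, 1, 4, 5, 6, 9]


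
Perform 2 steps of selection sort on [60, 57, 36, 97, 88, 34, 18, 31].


Initial: [60, 57, 36, 97, 88, 34, 18, 31]
Step 1: min=18 at 6
  Swap: [18, 57, 36, 97, 88, 34, 60, 31]
Step 2: min=31 at 7
  Swap: [18, 31, 36, 97, 88, 34, 60, 57]

After 2 steps: [18, 31, 36, 97, 88, 34, 60, 57]


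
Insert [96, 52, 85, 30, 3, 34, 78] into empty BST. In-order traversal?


Insert 96: root
Insert 52: L from 96
Insert 85: L from 96 -> R from 52
Insert 30: L from 96 -> L from 52
Insert 3: L from 96 -> L from 52 -> L from 30
Insert 34: L from 96 -> L from 52 -> R from 30
Insert 78: L from 96 -> R from 52 -> L from 85

In-order: [3, 30, 34, 52, 78, 85, 96]


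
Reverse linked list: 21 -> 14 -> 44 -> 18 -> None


Step 1: curr=21, set curr.next=prev(None) | reversed so far: 21
Step 2: curr=14, set curr.next=prev(21) | reversed so far: 14 -> 21
Step 3: curr=44, set curr.next=prev(14) | reversed so far: 44 -> 14 -> 21
Step 4: curr=18, set curr.next=prev(44) | reversed so far: 18 -> 44 -> 14 -> 21

18 -> 44 -> 14 -> 21 -> None


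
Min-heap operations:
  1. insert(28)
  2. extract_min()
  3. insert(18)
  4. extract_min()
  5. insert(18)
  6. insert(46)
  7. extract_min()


insert(28) -> [28]
extract_min()->28, []
insert(18) -> [18]
extract_min()->18, []
insert(18) -> [18]
insert(46) -> [18, 46]
extract_min()->18, [46]

Final heap: [46]


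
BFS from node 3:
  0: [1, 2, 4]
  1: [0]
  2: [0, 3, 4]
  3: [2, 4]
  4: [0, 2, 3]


Visit 3, enqueue [2, 4]
Visit 2, enqueue [0]
Visit 4, enqueue []
Visit 0, enqueue [1]
Visit 1, enqueue []

BFS order: [3, 2, 4, 0, 1]


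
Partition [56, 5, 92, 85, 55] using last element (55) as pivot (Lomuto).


Pivot: 55
  5 <= 55: swap -> [5, 56, 92, 85, 55]
Place pivot at 1: [5, 55, 92, 85, 56]

Partitioned: [5, 55, 92, 85, 56]


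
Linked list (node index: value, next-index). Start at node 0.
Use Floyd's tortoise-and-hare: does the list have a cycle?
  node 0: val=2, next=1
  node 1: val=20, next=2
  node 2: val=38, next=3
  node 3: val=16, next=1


Floyd's tortoise (slow, +1) and hare (fast, +2):
  init: slow=0, fast=0
  step 1: slow=1, fast=2
  step 2: slow=2, fast=1
  step 3: slow=3, fast=3
  slow == fast at node 3: cycle detected

Cycle: yes


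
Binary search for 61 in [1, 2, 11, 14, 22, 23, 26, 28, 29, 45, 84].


Step 1: lo=0, hi=10, mid=5, val=23
Step 2: lo=6, hi=10, mid=8, val=29
Step 3: lo=9, hi=10, mid=9, val=45
Step 4: lo=10, hi=10, mid=10, val=84

Not found


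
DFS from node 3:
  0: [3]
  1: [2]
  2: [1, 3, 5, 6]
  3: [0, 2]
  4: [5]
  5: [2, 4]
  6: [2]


Visit 3, push [2, 0]
Visit 0, push []
Visit 2, push [6, 5, 1]
Visit 1, push []
Visit 5, push [4]
Visit 4, push []
Visit 6, push []

DFS order: [3, 0, 2, 1, 5, 4, 6]


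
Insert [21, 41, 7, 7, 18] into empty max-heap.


Insert 21: [21]
Insert 41: [41, 21]
Insert 7: [41, 21, 7]
Insert 7: [41, 21, 7, 7]
Insert 18: [41, 21, 7, 7, 18]

Final heap: [41, 21, 7, 7, 18]


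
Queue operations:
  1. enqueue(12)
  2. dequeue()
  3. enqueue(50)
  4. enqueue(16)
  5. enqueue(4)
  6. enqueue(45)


enqueue(12) -> [12]
dequeue()->12, []
enqueue(50) -> [50]
enqueue(16) -> [50, 16]
enqueue(4) -> [50, 16, 4]
enqueue(45) -> [50, 16, 4, 45]

Final queue: [50, 16, 4, 45]


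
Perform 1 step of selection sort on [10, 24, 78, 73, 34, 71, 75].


Initial: [10, 24, 78, 73, 34, 71, 75]
Step 1: min=10 at 0
  Swap: [10, 24, 78, 73, 34, 71, 75]

After 1 step: [10, 24, 78, 73, 34, 71, 75]


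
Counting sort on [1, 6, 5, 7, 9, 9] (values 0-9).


Input: [1, 6, 5, 7, 9, 9]
Counts: [0, 1, 0, 0, 0, 1, 1, 1, 0, 2]

Sorted: [1, 5, 6, 7, 9, 9]


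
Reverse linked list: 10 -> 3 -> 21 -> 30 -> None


Step 1: curr=10, set curr.next=prev(None) | reversed so far: 10
Step 2: curr=3, set curr.next=prev(10) | reversed so far: 3 -> 10
Step 3: curr=21, set curr.next=prev(3) | reversed so far: 21 -> 3 -> 10
Step 4: curr=30, set curr.next=prev(21) | reversed so far: 30 -> 21 -> 3 -> 10

30 -> 21 -> 3 -> 10 -> None


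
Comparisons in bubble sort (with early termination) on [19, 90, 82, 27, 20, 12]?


Algorithm: bubble sort (with early termination)
Input: [19, 90, 82, 27, 20, 12]
Sorted: [12, 19, 20, 27, 82, 90]

15


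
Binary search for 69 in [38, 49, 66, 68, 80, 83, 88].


Step 1: lo=0, hi=6, mid=3, val=68
Step 2: lo=4, hi=6, mid=5, val=83
Step 3: lo=4, hi=4, mid=4, val=80

Not found


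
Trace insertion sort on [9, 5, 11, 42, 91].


Initial: [9, 5, 11, 42, 91]
Insert 5: [5, 9, 11, 42, 91]
Insert 11: [5, 9, 11, 42, 91]
Insert 42: [5, 9, 11, 42, 91]
Insert 91: [5, 9, 11, 42, 91]

Sorted: [5, 9, 11, 42, 91]


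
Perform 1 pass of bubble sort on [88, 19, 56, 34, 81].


Initial: [88, 19, 56, 34, 81]
Pass 1: [19, 56, 34, 81, 88] (4 swaps)

After 1 pass: [19, 56, 34, 81, 88]


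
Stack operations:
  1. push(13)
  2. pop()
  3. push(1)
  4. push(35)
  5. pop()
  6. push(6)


push(13) -> [13]
pop()->13, []
push(1) -> [1]
push(35) -> [1, 35]
pop()->35, [1]
push(6) -> [1, 6]

Final stack: [1, 6]


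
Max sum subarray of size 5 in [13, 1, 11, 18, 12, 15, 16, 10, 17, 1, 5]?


[0:5]: 55
[1:6]: 57
[2:7]: 72
[3:8]: 71
[4:9]: 70
[5:10]: 59
[6:11]: 49

Max: 72 at [2:7]


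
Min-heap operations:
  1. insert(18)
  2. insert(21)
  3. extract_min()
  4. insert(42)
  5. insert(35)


insert(18) -> [18]
insert(21) -> [18, 21]
extract_min()->18, [21]
insert(42) -> [21, 42]
insert(35) -> [21, 42, 35]

Final heap: [21, 42, 35]


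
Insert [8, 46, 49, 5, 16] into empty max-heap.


Insert 8: [8]
Insert 46: [46, 8]
Insert 49: [49, 8, 46]
Insert 5: [49, 8, 46, 5]
Insert 16: [49, 16, 46, 5, 8]

Final heap: [49, 16, 46, 5, 8]


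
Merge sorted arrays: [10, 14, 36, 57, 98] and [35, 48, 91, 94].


Take 10 from A
Take 14 from A
Take 35 from B
Take 36 from A
Take 48 from B
Take 57 from A
Take 91 from B
Take 94 from B

Merged: [10, 14, 35, 36, 48, 57, 91, 94, 98]
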